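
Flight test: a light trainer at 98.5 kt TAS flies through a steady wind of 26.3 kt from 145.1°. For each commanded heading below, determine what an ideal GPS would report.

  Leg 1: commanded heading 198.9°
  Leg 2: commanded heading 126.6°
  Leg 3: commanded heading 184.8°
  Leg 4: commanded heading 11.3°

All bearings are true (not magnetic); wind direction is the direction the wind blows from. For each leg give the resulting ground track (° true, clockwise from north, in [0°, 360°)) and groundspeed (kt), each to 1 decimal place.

Leg 1: heading 198.9°; drift +14.3° → track 213.2°, groundspeed 85.6 kt
Leg 2: heading 126.6°; drift -6.5° → track 120.1°, groundspeed 74.0 kt
Leg 3: heading 184.8°; drift +12.1° → track 196.9°, groundspeed 80.0 kt
Leg 4: heading 11.3°; drift -9.2° → track 2.1°, groundspeed 118.2 kt

Leg 1: track=213.2°, groundspeed=85.6 kt
Leg 2: track=120.1°, groundspeed=74.0 kt
Leg 3: track=196.9°, groundspeed=80.0 kt
Leg 4: track=2.1°, groundspeed=118.2 kt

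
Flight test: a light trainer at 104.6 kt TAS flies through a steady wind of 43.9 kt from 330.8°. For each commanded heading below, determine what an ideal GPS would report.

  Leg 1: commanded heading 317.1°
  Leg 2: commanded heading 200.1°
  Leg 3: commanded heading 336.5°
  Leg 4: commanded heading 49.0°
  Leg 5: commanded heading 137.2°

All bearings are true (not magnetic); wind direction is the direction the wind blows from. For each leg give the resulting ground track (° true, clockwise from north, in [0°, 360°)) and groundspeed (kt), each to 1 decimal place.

Leg 1: heading 317.1°; drift -9.5° → track 307.6°, groundspeed 62.8 kt
Leg 2: heading 200.1°; drift -14.0° → track 186.1°, groundspeed 137.3 kt
Leg 3: heading 336.5°; drift +4.1° → track 340.6°, groundspeed 61.1 kt
Leg 4: heading 49.0°; drift +24.2° → track 73.2°, groundspeed 104.8 kt
Leg 5: heading 137.2°; drift +4.0° → track 141.2°, groundspeed 147.6 kt

Leg 1: track=307.6°, groundspeed=62.8 kt
Leg 2: track=186.1°, groundspeed=137.3 kt
Leg 3: track=340.6°, groundspeed=61.1 kt
Leg 4: track=73.2°, groundspeed=104.8 kt
Leg 5: track=141.2°, groundspeed=147.6 kt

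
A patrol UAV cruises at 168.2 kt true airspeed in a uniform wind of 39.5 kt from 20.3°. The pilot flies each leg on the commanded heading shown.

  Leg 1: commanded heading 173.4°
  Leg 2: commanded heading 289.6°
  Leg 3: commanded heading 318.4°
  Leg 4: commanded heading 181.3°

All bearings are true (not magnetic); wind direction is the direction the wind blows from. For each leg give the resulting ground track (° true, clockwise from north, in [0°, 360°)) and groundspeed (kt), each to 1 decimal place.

Leg 1: track=178.4°, groundspeed=204.2 kt
Leg 2: track=276.4°, groundspeed=173.2 kt
Leg 3: track=305.3°, groundspeed=153.6 kt
Leg 4: track=184.9°, groundspeed=205.9 kt

Leg 1: heading 173.4°; drift +5.0° → track 178.4°, groundspeed 204.2 kt
Leg 2: heading 289.6°; drift -13.2° → track 276.4°, groundspeed 173.2 kt
Leg 3: heading 318.4°; drift -13.1° → track 305.3°, groundspeed 153.6 kt
Leg 4: heading 181.3°; drift +3.6° → track 184.9°, groundspeed 205.9 kt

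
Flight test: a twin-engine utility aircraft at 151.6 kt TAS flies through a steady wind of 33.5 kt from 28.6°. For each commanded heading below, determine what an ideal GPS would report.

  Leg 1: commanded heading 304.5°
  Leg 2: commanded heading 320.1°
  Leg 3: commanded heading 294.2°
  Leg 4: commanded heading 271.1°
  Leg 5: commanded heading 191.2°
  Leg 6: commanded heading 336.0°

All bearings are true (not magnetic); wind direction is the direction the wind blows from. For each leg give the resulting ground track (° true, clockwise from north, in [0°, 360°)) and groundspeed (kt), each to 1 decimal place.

Leg 1: track=291.8°, groundspeed=151.9 kt
Leg 2: track=307.5°, groundspeed=142.8 kt
Leg 3: track=282.0°, groundspeed=157.7 kt
Leg 4: track=261.0°, groundspeed=169.7 kt
Leg 5: track=194.3°, groundspeed=183.8 kt
Leg 6: track=324.5°, groundspeed=133.9 kt

Leg 1: heading 304.5°; drift -12.7° → track 291.8°, groundspeed 151.9 kt
Leg 2: heading 320.1°; drift -12.6° → track 307.5°, groundspeed 142.8 kt
Leg 3: heading 294.2°; drift -12.2° → track 282.0°, groundspeed 157.7 kt
Leg 4: heading 271.1°; drift -10.1° → track 261.0°, groundspeed 169.7 kt
Leg 5: heading 191.2°; drift +3.1° → track 194.3°, groundspeed 183.8 kt
Leg 6: heading 336.0°; drift -11.5° → track 324.5°, groundspeed 133.9 kt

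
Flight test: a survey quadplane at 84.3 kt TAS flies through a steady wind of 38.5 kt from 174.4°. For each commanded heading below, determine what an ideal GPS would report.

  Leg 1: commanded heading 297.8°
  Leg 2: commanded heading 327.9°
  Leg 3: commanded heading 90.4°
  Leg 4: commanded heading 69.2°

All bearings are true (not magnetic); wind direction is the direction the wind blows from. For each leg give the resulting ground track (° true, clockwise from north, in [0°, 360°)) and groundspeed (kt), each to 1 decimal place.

Leg 1: heading 297.8°; drift +16.9° → track 314.7°, groundspeed 110.3 kt
Leg 2: heading 327.9°; drift +8.2° → track 336.1°, groundspeed 120.0 kt
Leg 3: heading 90.4°; drift -25.5° → track 64.9°, groundspeed 88.9 kt
Leg 4: heading 69.2°; drift -21.5° → track 47.7°, groundspeed 101.4 kt

Leg 1: track=314.7°, groundspeed=110.3 kt
Leg 2: track=336.1°, groundspeed=120.0 kt
Leg 3: track=64.9°, groundspeed=88.9 kt
Leg 4: track=47.7°, groundspeed=101.4 kt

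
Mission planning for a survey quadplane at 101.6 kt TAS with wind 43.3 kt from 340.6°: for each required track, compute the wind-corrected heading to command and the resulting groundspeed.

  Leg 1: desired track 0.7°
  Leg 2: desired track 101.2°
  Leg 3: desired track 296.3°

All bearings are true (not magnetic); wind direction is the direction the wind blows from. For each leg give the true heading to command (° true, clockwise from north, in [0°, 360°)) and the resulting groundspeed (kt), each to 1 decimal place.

Leg 1: desired track 0.7°; wind correction -8.4° → command heading 352.3°, groundspeed 59.8 kt
Leg 2: desired track 101.2°; wind correction -21.5° → command heading 79.7°, groundspeed 116.6 kt
Leg 3: desired track 296.3°; wind correction +17.3° → command heading 313.6°, groundspeed 66.0 kt

Leg 1: heading=352.3°, groundspeed=59.8 kt
Leg 2: heading=79.7°, groundspeed=116.6 kt
Leg 3: heading=313.6°, groundspeed=66.0 kt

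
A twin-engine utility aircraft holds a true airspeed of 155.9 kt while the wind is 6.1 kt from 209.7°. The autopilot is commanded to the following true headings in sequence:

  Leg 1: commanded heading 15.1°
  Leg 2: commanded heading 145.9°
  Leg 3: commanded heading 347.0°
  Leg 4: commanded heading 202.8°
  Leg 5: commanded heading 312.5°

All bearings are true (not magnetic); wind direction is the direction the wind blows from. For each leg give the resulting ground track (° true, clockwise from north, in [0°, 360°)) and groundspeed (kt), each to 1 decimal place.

Leg 1: heading 15.1°; drift +0.5° → track 15.6°, groundspeed 161.8 kt
Leg 2: heading 145.9°; drift -2.0° → track 143.9°, groundspeed 153.3 kt
Leg 3: heading 347.0°; drift +1.5° → track 348.5°, groundspeed 160.4 kt
Leg 4: heading 202.8°; drift -0.3° → track 202.5°, groundspeed 149.8 kt
Leg 5: heading 312.5°; drift +2.2° → track 314.7°, groundspeed 157.4 kt

Leg 1: track=15.6°, groundspeed=161.8 kt
Leg 2: track=143.9°, groundspeed=153.3 kt
Leg 3: track=348.5°, groundspeed=160.4 kt
Leg 4: track=202.5°, groundspeed=149.8 kt
Leg 5: track=314.7°, groundspeed=157.4 kt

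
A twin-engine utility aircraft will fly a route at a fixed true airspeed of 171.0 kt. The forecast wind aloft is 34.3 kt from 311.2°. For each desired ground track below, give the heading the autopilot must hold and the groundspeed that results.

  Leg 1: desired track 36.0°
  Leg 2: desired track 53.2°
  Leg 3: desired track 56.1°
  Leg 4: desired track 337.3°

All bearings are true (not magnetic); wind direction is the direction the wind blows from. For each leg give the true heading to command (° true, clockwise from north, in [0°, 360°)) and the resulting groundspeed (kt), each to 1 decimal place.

Leg 1: desired track 36.0°; wind correction -11.5° → command heading 24.5°, groundspeed 164.4 kt
Leg 2: desired track 53.2°; wind correction -11.3° → command heading 41.9°, groundspeed 174.8 kt
Leg 3: desired track 56.1°; wind correction -11.2° → command heading 44.9°, groundspeed 176.6 kt
Leg 4: desired track 337.3°; wind correction -5.1° → command heading 332.2°, groundspeed 139.5 kt

Leg 1: heading=24.5°, groundspeed=164.4 kt
Leg 2: heading=41.9°, groundspeed=174.8 kt
Leg 3: heading=44.9°, groundspeed=176.6 kt
Leg 4: heading=332.2°, groundspeed=139.5 kt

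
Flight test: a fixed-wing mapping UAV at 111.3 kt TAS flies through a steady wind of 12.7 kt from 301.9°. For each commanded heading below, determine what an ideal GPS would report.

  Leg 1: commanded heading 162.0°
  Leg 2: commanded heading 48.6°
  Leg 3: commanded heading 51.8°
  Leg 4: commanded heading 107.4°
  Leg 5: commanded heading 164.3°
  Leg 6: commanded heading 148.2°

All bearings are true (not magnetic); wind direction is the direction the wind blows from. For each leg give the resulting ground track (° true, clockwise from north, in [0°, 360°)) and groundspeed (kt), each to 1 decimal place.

Leg 1: heading 162.0°; drift -3.9° → track 158.1°, groundspeed 121.3 kt
Leg 2: heading 48.6°; drift +6.0° → track 54.6°, groundspeed 115.6 kt
Leg 3: heading 51.8°; drift +5.9° → track 57.7°, groundspeed 116.2 kt
Leg 4: heading 107.4°; drift +1.5° → track 108.9°, groundspeed 123.6 kt
Leg 5: heading 164.3°; drift -4.1° → track 160.2°, groundspeed 121.0 kt
Leg 6: heading 148.2°; drift -2.6° → track 145.6°, groundspeed 122.8 kt

Leg 1: track=158.1°, groundspeed=121.3 kt
Leg 2: track=54.6°, groundspeed=115.6 kt
Leg 3: track=57.7°, groundspeed=116.2 kt
Leg 4: track=108.9°, groundspeed=123.6 kt
Leg 5: track=160.2°, groundspeed=121.0 kt
Leg 6: track=145.6°, groundspeed=122.8 kt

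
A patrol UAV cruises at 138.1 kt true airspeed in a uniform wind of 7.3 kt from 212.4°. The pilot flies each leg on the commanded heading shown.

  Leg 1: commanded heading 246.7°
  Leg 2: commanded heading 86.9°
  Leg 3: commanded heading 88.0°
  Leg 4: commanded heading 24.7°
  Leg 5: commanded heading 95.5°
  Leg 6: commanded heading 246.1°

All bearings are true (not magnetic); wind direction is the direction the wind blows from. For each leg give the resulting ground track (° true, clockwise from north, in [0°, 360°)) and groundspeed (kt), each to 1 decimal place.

Leg 1: heading 246.7°; drift +1.8° → track 248.5°, groundspeed 132.1 kt
Leg 2: heading 86.9°; drift -2.4° → track 84.5°, groundspeed 142.5 kt
Leg 3: heading 88.0°; drift -2.4° → track 85.6°, groundspeed 142.4 kt
Leg 4: heading 24.7°; drift +0.4° → track 25.1°, groundspeed 145.3 kt
Leg 5: heading 95.5°; drift -2.6° → track 92.9°, groundspeed 141.6 kt
Leg 6: heading 246.1°; drift +1.8° → track 247.9°, groundspeed 132.1 kt

Leg 1: track=248.5°, groundspeed=132.1 kt
Leg 2: track=84.5°, groundspeed=142.5 kt
Leg 3: track=85.6°, groundspeed=142.4 kt
Leg 4: track=25.1°, groundspeed=145.3 kt
Leg 5: track=92.9°, groundspeed=141.6 kt
Leg 6: track=247.9°, groundspeed=132.1 kt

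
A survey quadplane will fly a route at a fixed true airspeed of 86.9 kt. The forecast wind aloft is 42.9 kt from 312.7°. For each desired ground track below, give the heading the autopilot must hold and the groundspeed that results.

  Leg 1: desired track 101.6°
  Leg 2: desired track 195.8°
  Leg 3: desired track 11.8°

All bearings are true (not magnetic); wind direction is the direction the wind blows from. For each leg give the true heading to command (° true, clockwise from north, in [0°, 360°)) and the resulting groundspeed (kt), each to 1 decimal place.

Leg 1: desired track 101.6°; wind correction -14.8° → command heading 86.8°, groundspeed 120.8 kt
Leg 2: desired track 195.8°; wind correction +26.1° → command heading 221.9°, groundspeed 97.4 kt
Leg 3: desired track 11.8°; wind correction -25.1° → command heading 346.7°, groundspeed 56.7 kt

Leg 1: heading=86.8°, groundspeed=120.8 kt
Leg 2: heading=221.9°, groundspeed=97.4 kt
Leg 3: heading=346.7°, groundspeed=56.7 kt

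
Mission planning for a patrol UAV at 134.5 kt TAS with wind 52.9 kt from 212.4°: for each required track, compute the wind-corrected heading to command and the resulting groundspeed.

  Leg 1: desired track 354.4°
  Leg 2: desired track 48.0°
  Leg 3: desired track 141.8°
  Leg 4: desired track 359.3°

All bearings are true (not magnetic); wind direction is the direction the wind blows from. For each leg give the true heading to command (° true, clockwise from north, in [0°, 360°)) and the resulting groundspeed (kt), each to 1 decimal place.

Leg 1: desired track 354.4°; wind correction -14.0° → command heading 340.4°, groundspeed 172.2 kt
Leg 2: desired track 48.0°; wind correction +6.1° → command heading 54.1°, groundspeed 184.7 kt
Leg 3: desired track 141.8°; wind correction +21.8° → command heading 163.6°, groundspeed 107.3 kt
Leg 4: desired track 359.3°; wind correction -12.4° → command heading 346.9°, groundspeed 175.7 kt

Leg 1: heading=340.4°, groundspeed=172.2 kt
Leg 2: heading=54.1°, groundspeed=184.7 kt
Leg 3: heading=163.6°, groundspeed=107.3 kt
Leg 4: heading=346.9°, groundspeed=175.7 kt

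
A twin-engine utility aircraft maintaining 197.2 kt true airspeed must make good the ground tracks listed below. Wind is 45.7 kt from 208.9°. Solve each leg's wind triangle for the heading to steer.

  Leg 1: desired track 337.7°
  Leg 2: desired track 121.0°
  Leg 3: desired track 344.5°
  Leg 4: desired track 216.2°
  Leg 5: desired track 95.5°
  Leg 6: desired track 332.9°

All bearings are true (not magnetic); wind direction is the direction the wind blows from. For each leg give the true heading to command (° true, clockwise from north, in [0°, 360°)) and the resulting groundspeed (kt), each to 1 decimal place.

Leg 1: heading=327.3°, groundspeed=222.6 kt
Leg 2: heading=134.4°, groundspeed=190.2 kt
Leg 3: heading=335.2°, groundspeed=227.2 kt
Leg 4: heading=214.5°, groundspeed=151.8 kt
Leg 5: heading=107.8°, groundspeed=210.8 kt
Leg 6: heading=321.8°, groundspeed=219.1 kt

Leg 1: desired track 337.7°; wind correction -10.4° → command heading 327.3°, groundspeed 222.6 kt
Leg 2: desired track 121.0°; wind correction +13.4° → command heading 134.4°, groundspeed 190.2 kt
Leg 3: desired track 344.5°; wind correction -9.3° → command heading 335.2°, groundspeed 227.2 kt
Leg 4: desired track 216.2°; wind correction -1.7° → command heading 214.5°, groundspeed 151.8 kt
Leg 5: desired track 95.5°; wind correction +12.3° → command heading 107.8°, groundspeed 210.8 kt
Leg 6: desired track 332.9°; wind correction -11.1° → command heading 321.8°, groundspeed 219.1 kt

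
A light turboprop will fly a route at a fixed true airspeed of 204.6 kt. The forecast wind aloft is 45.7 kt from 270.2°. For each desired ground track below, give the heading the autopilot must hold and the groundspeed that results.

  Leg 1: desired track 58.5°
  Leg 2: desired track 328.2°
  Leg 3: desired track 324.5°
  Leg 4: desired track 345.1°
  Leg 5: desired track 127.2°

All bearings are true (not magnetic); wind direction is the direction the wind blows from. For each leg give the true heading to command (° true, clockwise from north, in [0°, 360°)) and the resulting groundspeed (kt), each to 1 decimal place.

Leg 1: heading=51.8°, groundspeed=242.1 kt
Leg 2: heading=317.3°, groundspeed=176.7 kt
Leg 3: heading=314.0°, groundspeed=174.5 kt
Leg 4: heading=332.6°, groundspeed=187.9 kt
Leg 5: heading=134.9°, groundspeed=239.2 kt

Leg 1: desired track 58.5°; wind correction -6.7° → command heading 51.8°, groundspeed 242.1 kt
Leg 2: desired track 328.2°; wind correction -10.9° → command heading 317.3°, groundspeed 176.7 kt
Leg 3: desired track 324.5°; wind correction -10.5° → command heading 314.0°, groundspeed 174.5 kt
Leg 4: desired track 345.1°; wind correction -12.5° → command heading 332.6°, groundspeed 187.9 kt
Leg 5: desired track 127.2°; wind correction +7.7° → command heading 134.9°, groundspeed 239.2 kt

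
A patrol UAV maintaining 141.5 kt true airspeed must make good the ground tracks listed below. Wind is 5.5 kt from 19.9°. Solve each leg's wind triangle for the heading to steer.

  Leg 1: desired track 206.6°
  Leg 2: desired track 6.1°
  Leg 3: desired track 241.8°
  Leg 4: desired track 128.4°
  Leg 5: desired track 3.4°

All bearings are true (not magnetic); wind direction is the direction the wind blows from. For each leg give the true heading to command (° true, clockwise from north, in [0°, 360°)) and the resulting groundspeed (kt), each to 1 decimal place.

Leg 1: heading=206.9°, groundspeed=147.0 kt
Leg 2: heading=6.6°, groundspeed=136.2 kt
Leg 3: heading=243.3°, groundspeed=145.5 kt
Leg 4: heading=126.3°, groundspeed=143.1 kt
Leg 5: heading=4.0°, groundspeed=136.2 kt

Leg 1: desired track 206.6°; wind correction +0.3° → command heading 206.9°, groundspeed 147.0 kt
Leg 2: desired track 6.1°; wind correction +0.5° → command heading 6.6°, groundspeed 136.2 kt
Leg 3: desired track 241.8°; wind correction +1.5° → command heading 243.3°, groundspeed 145.5 kt
Leg 4: desired track 128.4°; wind correction -2.1° → command heading 126.3°, groundspeed 143.1 kt
Leg 5: desired track 3.4°; wind correction +0.6° → command heading 4.0°, groundspeed 136.2 kt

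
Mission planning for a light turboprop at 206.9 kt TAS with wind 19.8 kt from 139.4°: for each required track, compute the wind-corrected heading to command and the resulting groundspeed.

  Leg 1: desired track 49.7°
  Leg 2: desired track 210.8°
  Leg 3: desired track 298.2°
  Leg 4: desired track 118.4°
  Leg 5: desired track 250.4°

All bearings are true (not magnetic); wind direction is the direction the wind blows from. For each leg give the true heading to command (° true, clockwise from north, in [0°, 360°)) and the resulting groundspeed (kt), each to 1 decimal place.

Leg 1: desired track 49.7°; wind correction +5.5° → command heading 55.2°, groundspeed 205.8 kt
Leg 2: desired track 210.8°; wind correction -5.2° → command heading 205.6°, groundspeed 199.7 kt
Leg 3: desired track 298.2°; wind correction -2.0° → command heading 296.2°, groundspeed 225.2 kt
Leg 4: desired track 118.4°; wind correction +2.0° → command heading 120.4°, groundspeed 188.3 kt
Leg 5: desired track 250.4°; wind correction -5.1° → command heading 245.3°, groundspeed 213.2 kt

Leg 1: heading=55.2°, groundspeed=205.8 kt
Leg 2: heading=205.6°, groundspeed=199.7 kt
Leg 3: heading=296.2°, groundspeed=225.2 kt
Leg 4: heading=120.4°, groundspeed=188.3 kt
Leg 5: heading=245.3°, groundspeed=213.2 kt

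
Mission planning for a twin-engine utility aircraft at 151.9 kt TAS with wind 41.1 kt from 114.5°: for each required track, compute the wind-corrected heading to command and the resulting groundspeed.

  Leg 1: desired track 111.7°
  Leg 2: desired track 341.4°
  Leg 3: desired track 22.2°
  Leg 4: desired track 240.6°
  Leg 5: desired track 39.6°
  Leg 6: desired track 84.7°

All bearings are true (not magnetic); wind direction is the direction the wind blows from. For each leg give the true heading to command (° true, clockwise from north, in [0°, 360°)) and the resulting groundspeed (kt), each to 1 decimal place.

Leg 1: desired track 111.7°; wind correction +0.8° → command heading 112.5°, groundspeed 110.8 kt
Leg 2: desired track 341.4°; wind correction +11.4° → command heading 352.8°, groundspeed 177.0 kt
Leg 3: desired track 22.2°; wind correction +15.7° → command heading 37.9°, groundspeed 147.9 kt
Leg 4: desired track 240.6°; wind correction -12.6° → command heading 228.0°, groundspeed 172.4 kt
Leg 5: desired track 39.6°; wind correction +15.1° → command heading 54.7°, groundspeed 135.9 kt
Leg 6: desired track 84.7°; wind correction +7.7° → command heading 92.4°, groundspeed 114.9 kt

Leg 1: heading=112.5°, groundspeed=110.8 kt
Leg 2: heading=352.8°, groundspeed=177.0 kt
Leg 3: heading=37.9°, groundspeed=147.9 kt
Leg 4: heading=228.0°, groundspeed=172.4 kt
Leg 5: heading=54.7°, groundspeed=135.9 kt
Leg 6: heading=92.4°, groundspeed=114.9 kt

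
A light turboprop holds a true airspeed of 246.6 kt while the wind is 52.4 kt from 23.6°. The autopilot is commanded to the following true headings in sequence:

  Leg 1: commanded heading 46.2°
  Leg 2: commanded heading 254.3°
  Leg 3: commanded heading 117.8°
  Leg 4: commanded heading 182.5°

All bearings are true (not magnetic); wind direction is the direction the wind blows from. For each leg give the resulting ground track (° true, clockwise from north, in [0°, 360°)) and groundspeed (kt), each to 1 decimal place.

Leg 1: track=52.0°, groundspeed=199.2 kt
Leg 2: track=246.1°, groundspeed=282.7 kt
Leg 3: track=129.6°, groundspeed=255.8 kt
Leg 4: track=186.2°, groundspeed=296.1 kt

Leg 1: heading 46.2°; drift +5.8° → track 52.0°, groundspeed 199.2 kt
Leg 2: heading 254.3°; drift -8.2° → track 246.1°, groundspeed 282.7 kt
Leg 3: heading 117.8°; drift +11.8° → track 129.6°, groundspeed 255.8 kt
Leg 4: heading 182.5°; drift +3.7° → track 186.2°, groundspeed 296.1 kt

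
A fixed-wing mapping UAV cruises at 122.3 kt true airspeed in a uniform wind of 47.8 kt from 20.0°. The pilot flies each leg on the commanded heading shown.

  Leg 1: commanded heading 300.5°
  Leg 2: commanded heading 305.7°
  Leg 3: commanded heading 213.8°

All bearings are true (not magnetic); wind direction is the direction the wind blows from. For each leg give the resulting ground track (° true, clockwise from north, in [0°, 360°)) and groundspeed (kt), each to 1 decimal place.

Leg 1: track=278.0°, groundspeed=122.9 kt
Leg 2: track=282.9°, groundspeed=118.7 kt
Leg 3: track=209.9°, groundspeed=169.1 kt

Leg 1: heading 300.5°; drift -22.5° → track 278.0°, groundspeed 122.9 kt
Leg 2: heading 305.7°; drift -22.8° → track 282.9°, groundspeed 118.7 kt
Leg 3: heading 213.8°; drift -3.9° → track 209.9°, groundspeed 169.1 kt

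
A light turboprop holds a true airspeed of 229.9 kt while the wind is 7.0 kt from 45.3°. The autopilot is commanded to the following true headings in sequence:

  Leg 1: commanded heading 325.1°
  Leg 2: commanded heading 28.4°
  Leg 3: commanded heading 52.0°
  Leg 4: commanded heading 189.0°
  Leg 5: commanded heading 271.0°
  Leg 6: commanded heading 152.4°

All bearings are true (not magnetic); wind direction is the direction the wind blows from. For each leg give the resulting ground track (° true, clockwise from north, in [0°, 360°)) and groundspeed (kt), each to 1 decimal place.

Leg 1: heading 325.1°; drift -1.7° → track 323.4°, groundspeed 228.8 kt
Leg 2: heading 28.4°; drift -0.5° → track 27.9°, groundspeed 223.2 kt
Leg 3: heading 52.0°; drift +0.2° → track 52.2°, groundspeed 222.9 kt
Leg 4: heading 189.0°; drift +1.0° → track 190.0°, groundspeed 235.6 kt
Leg 5: heading 271.0°; drift -1.2° → track 269.8°, groundspeed 234.8 kt
Leg 6: heading 152.4°; drift +1.7° → track 154.1°, groundspeed 232.1 kt

Leg 1: track=323.4°, groundspeed=228.8 kt
Leg 2: track=27.9°, groundspeed=223.2 kt
Leg 3: track=52.2°, groundspeed=222.9 kt
Leg 4: track=190.0°, groundspeed=235.6 kt
Leg 5: track=269.8°, groundspeed=234.8 kt
Leg 6: track=154.1°, groundspeed=232.1 kt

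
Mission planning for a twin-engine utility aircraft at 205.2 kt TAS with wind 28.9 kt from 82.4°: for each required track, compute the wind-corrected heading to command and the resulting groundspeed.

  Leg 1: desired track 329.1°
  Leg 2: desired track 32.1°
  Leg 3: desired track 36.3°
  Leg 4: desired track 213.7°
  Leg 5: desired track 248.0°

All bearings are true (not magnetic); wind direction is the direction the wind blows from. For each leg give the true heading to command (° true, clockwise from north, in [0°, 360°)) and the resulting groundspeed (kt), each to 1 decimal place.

Leg 1: desired track 329.1°; wind correction +7.4° → command heading 336.5°, groundspeed 214.9 kt
Leg 2: desired track 32.1°; wind correction +6.2° → command heading 38.3°, groundspeed 185.5 kt
Leg 3: desired track 36.3°; wind correction +5.8° → command heading 42.1°, groundspeed 184.1 kt
Leg 4: desired track 213.7°; wind correction -6.1° → command heading 207.6°, groundspeed 223.1 kt
Leg 5: desired track 248.0°; wind correction -2.0° → command heading 246.0°, groundspeed 233.1 kt

Leg 1: heading=336.5°, groundspeed=214.9 kt
Leg 2: heading=38.3°, groundspeed=185.5 kt
Leg 3: heading=42.1°, groundspeed=184.1 kt
Leg 4: heading=207.6°, groundspeed=223.1 kt
Leg 5: heading=246.0°, groundspeed=233.1 kt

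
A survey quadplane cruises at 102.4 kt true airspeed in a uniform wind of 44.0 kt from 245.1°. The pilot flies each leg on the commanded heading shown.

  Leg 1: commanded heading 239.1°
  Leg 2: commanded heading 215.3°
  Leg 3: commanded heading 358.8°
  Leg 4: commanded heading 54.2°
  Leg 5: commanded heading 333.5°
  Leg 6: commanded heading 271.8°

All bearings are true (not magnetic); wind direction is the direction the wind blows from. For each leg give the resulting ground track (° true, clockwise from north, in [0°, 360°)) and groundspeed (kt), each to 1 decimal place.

Leg 1: track=234.6°, groundspeed=58.8 kt
Leg 2: track=196.5°, groundspeed=67.8 kt
Leg 3: track=17.3°, groundspeed=126.7 kt
Leg 4: track=57.5°, groundspeed=145.8 kt
Leg 5: track=357.0°, groundspeed=110.3 kt
Leg 6: track=289.2°, groundspeed=66.1 kt

Leg 1: heading 239.1°; drift -4.5° → track 234.6°, groundspeed 58.8 kt
Leg 2: heading 215.3°; drift -18.8° → track 196.5°, groundspeed 67.8 kt
Leg 3: heading 358.8°; drift +18.5° → track 17.3°, groundspeed 126.7 kt
Leg 4: heading 54.2°; drift +3.3° → track 57.5°, groundspeed 145.8 kt
Leg 5: heading 333.5°; drift +23.5° → track 357.0°, groundspeed 110.3 kt
Leg 6: heading 271.8°; drift +17.4° → track 289.2°, groundspeed 66.1 kt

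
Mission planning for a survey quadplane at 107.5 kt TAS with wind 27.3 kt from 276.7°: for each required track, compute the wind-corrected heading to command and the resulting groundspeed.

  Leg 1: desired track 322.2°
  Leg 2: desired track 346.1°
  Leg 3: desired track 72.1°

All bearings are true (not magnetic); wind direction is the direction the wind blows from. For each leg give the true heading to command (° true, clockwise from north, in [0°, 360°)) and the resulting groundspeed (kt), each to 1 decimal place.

Leg 1: desired track 322.2°; wind correction -10.4° → command heading 311.8°, groundspeed 86.6 kt
Leg 2: desired track 346.1°; wind correction -13.8° → command heading 332.3°, groundspeed 94.8 kt
Leg 3: desired track 72.1°; wind correction -6.1° → command heading 66.0°, groundspeed 131.7 kt

Leg 1: heading=311.8°, groundspeed=86.6 kt
Leg 2: heading=332.3°, groundspeed=94.8 kt
Leg 3: heading=66.0°, groundspeed=131.7 kt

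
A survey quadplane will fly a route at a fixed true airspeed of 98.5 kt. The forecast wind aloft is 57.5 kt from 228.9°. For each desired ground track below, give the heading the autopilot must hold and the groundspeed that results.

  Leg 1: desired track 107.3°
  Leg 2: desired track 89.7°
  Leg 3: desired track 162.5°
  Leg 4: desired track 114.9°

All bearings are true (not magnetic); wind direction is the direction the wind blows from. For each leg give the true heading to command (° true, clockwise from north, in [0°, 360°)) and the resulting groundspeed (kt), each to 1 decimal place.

Leg 1: heading=137.1°, groundspeed=115.6 kt
Leg 2: heading=112.1°, groundspeed=134.6 kt
Leg 3: heading=194.8°, groundspeed=60.2 kt
Leg 4: heading=147.1°, groundspeed=106.7 kt

Leg 1: desired track 107.3°; wind correction +29.8° → command heading 137.1°, groundspeed 115.6 kt
Leg 2: desired track 89.7°; wind correction +22.4° → command heading 112.1°, groundspeed 134.6 kt
Leg 3: desired track 162.5°; wind correction +32.3° → command heading 194.8°, groundspeed 60.2 kt
Leg 4: desired track 114.9°; wind correction +32.2° → command heading 147.1°, groundspeed 106.7 kt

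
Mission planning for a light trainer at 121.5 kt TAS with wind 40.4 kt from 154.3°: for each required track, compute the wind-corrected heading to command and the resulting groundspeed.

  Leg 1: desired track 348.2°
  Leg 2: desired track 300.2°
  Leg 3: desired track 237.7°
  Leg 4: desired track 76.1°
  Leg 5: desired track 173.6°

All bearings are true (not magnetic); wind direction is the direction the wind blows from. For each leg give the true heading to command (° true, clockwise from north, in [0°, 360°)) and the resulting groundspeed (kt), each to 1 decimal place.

Leg 1: heading=352.8°, groundspeed=160.3 kt
Leg 2: heading=289.5°, groundspeed=152.8 kt
Leg 3: heading=218.4°, groundspeed=110.0 kt
Leg 4: heading=95.1°, groundspeed=106.6 kt
Leg 5: heading=167.3°, groundspeed=82.6 kt

Leg 1: desired track 348.2°; wind correction +4.6° → command heading 352.8°, groundspeed 160.3 kt
Leg 2: desired track 300.2°; wind correction -10.7° → command heading 289.5°, groundspeed 152.8 kt
Leg 3: desired track 237.7°; wind correction -19.3° → command heading 218.4°, groundspeed 110.0 kt
Leg 4: desired track 76.1°; wind correction +19.0° → command heading 95.1°, groundspeed 106.6 kt
Leg 5: desired track 173.6°; wind correction -6.3° → command heading 167.3°, groundspeed 82.6 kt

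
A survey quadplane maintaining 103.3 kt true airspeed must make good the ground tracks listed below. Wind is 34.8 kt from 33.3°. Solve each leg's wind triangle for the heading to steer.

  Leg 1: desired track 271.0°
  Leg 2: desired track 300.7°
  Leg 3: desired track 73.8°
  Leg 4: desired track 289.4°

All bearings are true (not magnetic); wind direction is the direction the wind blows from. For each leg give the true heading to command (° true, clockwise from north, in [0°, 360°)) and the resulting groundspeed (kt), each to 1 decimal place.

Leg 1: desired track 271.0°; wind correction +16.5° → command heading 287.5°, groundspeed 117.6 kt
Leg 2: desired track 300.7°; wind correction +19.7° → command heading 320.4°, groundspeed 98.9 kt
Leg 3: desired track 73.8°; wind correction -12.6° → command heading 61.2°, groundspeed 74.3 kt
Leg 4: desired track 289.4°; wind correction +19.1° → command heading 308.5°, groundspeed 106.0 kt

Leg 1: heading=287.5°, groundspeed=117.6 kt
Leg 2: heading=320.4°, groundspeed=98.9 kt
Leg 3: heading=61.2°, groundspeed=74.3 kt
Leg 4: heading=308.5°, groundspeed=106.0 kt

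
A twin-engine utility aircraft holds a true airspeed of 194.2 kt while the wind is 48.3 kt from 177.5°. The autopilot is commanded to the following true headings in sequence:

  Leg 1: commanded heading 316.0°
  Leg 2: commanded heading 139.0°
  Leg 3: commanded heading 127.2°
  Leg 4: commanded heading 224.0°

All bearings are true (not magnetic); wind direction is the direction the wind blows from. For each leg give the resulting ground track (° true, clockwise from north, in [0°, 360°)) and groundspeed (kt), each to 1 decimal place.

Leg 1: heading 316.0°; drift +7.9° → track 323.9°, groundspeed 232.6 kt
Leg 2: heading 139.0°; drift -10.9° → track 128.1°, groundspeed 159.3 kt
Leg 3: heading 127.2°; drift -12.8° → track 114.4°, groundspeed 167.5 kt
Leg 4: heading 224.0°; drift +12.3° → track 236.3°, groundspeed 164.7 kt

Leg 1: track=323.9°, groundspeed=232.6 kt
Leg 2: track=128.1°, groundspeed=159.3 kt
Leg 3: track=114.4°, groundspeed=167.5 kt
Leg 4: track=236.3°, groundspeed=164.7 kt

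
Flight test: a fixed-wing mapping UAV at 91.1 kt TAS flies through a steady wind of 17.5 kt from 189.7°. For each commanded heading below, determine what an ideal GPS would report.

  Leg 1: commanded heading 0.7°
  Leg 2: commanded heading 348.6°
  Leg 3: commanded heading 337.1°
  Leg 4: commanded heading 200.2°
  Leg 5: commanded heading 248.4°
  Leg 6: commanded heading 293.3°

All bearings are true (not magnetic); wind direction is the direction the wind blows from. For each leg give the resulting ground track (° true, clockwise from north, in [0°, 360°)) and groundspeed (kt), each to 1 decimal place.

Leg 1: heading 0.7°; drift +1.4° → track 2.1°, groundspeed 108.4 kt
Leg 2: heading 348.6°; drift +3.4° → track 352.0°, groundspeed 107.6 kt
Leg 3: heading 337.1°; drift +5.1° → track 342.2°, groundspeed 106.3 kt
Leg 4: heading 200.2°; drift +2.5° → track 202.7°, groundspeed 74.0 kt
Leg 5: heading 248.4°; drift +10.3° → track 258.7°, groundspeed 83.4 kt
Leg 6: heading 293.3°; drift +10.1° → track 303.4°, groundspeed 96.7 kt

Leg 1: track=2.1°, groundspeed=108.4 kt
Leg 2: track=352.0°, groundspeed=107.6 kt
Leg 3: track=342.2°, groundspeed=106.3 kt
Leg 4: track=202.7°, groundspeed=74.0 kt
Leg 5: track=258.7°, groundspeed=83.4 kt
Leg 6: track=303.4°, groundspeed=96.7 kt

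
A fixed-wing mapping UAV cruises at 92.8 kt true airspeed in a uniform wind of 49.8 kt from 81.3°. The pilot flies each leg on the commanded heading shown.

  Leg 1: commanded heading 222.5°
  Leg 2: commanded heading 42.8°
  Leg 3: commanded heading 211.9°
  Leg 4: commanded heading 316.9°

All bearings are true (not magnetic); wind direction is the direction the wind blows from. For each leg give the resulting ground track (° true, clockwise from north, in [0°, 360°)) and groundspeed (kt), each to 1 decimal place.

Leg 1: heading 222.5°; drift +13.3° → track 235.8°, groundspeed 135.3 kt
Leg 2: heading 42.8°; drift -29.9° → track 12.9°, groundspeed 62.1 kt
Leg 3: heading 211.9°; drift +16.8° → track 228.7°, groundspeed 130.8 kt
Leg 4: heading 316.9°; drift -18.8° → track 298.1°, groundspeed 127.7 kt

Leg 1: track=235.8°, groundspeed=135.3 kt
Leg 2: track=12.9°, groundspeed=62.1 kt
Leg 3: track=228.7°, groundspeed=130.8 kt
Leg 4: track=298.1°, groundspeed=127.7 kt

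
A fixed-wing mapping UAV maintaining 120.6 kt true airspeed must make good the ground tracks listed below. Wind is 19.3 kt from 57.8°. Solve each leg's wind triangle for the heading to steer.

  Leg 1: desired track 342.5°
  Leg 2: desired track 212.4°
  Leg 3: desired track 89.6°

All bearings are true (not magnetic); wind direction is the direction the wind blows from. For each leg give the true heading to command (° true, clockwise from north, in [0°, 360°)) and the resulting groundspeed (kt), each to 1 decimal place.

Leg 1: desired track 342.5°; wind correction +8.9° → command heading 351.4°, groundspeed 114.2 kt
Leg 2: desired track 212.4°; wind correction -3.9° → command heading 208.5°, groundspeed 137.7 kt
Leg 3: desired track 89.6°; wind correction -4.8° → command heading 84.8°, groundspeed 103.8 kt

Leg 1: heading=351.4°, groundspeed=114.2 kt
Leg 2: heading=208.5°, groundspeed=137.7 kt
Leg 3: heading=84.8°, groundspeed=103.8 kt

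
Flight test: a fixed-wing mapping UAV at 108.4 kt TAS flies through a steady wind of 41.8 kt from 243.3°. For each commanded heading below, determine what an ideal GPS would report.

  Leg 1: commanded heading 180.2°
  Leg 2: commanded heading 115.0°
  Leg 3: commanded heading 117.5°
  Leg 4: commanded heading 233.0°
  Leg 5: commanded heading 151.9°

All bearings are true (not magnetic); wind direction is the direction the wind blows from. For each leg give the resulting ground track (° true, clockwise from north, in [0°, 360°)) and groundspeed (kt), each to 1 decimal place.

Leg 1: track=157.6°, groundspeed=96.9 kt
Leg 2: track=101.3°, groundspeed=138.3 kt
Leg 3: track=103.2°, groundspeed=137.1 kt
Leg 4: track=226.7°, groundspeed=67.7 kt
Leg 5: track=131.0°, groundspeed=117.1 kt

Leg 1: heading 180.2°; drift -22.6° → track 157.6°, groundspeed 96.9 kt
Leg 2: heading 115.0°; drift -13.7° → track 101.3°, groundspeed 138.3 kt
Leg 3: heading 117.5°; drift -14.3° → track 103.2°, groundspeed 137.1 kt
Leg 4: heading 233.0°; drift -6.3° → track 226.7°, groundspeed 67.7 kt
Leg 5: heading 151.9°; drift -20.9° → track 131.0°, groundspeed 117.1 kt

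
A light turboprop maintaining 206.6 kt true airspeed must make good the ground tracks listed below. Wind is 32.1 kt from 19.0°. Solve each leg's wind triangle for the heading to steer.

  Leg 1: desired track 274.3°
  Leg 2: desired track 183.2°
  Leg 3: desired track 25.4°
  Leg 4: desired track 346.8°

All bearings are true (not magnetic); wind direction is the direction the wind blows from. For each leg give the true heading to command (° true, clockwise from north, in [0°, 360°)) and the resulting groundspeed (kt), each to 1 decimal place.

Leg 1: desired track 274.3°; wind correction +8.6° → command heading 282.9°, groundspeed 212.4 kt
Leg 2: desired track 183.2°; wind correction -2.4° → command heading 180.8°, groundspeed 237.3 kt
Leg 3: desired track 25.4°; wind correction -1.0° → command heading 24.4°, groundspeed 174.7 kt
Leg 4: desired track 346.8°; wind correction +4.7° → command heading 351.5°, groundspeed 178.7 kt

Leg 1: heading=282.9°, groundspeed=212.4 kt
Leg 2: heading=180.8°, groundspeed=237.3 kt
Leg 3: heading=24.4°, groundspeed=174.7 kt
Leg 4: heading=351.5°, groundspeed=178.7 kt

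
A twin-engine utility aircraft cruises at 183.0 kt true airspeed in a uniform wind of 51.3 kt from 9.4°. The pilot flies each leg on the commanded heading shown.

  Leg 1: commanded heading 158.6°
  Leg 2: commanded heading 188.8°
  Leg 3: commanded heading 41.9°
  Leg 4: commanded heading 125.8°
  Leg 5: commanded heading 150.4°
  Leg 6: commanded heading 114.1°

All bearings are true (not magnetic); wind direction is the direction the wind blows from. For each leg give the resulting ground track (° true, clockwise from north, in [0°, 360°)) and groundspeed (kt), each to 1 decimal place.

Leg 1: track=165.2°, groundspeed=228.6 kt
Leg 2: track=188.9°, groundspeed=234.3 kt
Leg 3: track=53.1°, groundspeed=142.4 kt
Leg 4: track=138.4°, groundspeed=210.9 kt
Leg 5: track=158.6°, groundspeed=225.2 kt
Leg 6: track=128.3°, groundspeed=202.2 kt

Leg 1: heading 158.6°; drift +6.6° → track 165.2°, groundspeed 228.6 kt
Leg 2: heading 188.8°; drift +0.1° → track 188.9°, groundspeed 234.3 kt
Leg 3: heading 41.9°; drift +11.2° → track 53.1°, groundspeed 142.4 kt
Leg 4: heading 125.8°; drift +12.6° → track 138.4°, groundspeed 210.9 kt
Leg 5: heading 150.4°; drift +8.2° → track 158.6°, groundspeed 225.2 kt
Leg 6: heading 114.1°; drift +14.2° → track 128.3°, groundspeed 202.2 kt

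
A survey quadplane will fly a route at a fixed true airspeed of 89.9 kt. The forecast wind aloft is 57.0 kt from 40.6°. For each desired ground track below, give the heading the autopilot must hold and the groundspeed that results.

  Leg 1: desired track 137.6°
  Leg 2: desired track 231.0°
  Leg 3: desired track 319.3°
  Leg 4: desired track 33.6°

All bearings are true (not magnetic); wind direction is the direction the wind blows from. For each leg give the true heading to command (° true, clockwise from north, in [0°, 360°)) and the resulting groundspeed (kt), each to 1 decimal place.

Leg 1: heading=98.6°, groundspeed=76.8 kt
Leg 2: heading=237.6°, groundspeed=145.4 kt
Leg 3: heading=358.1°, groundspeed=61.4 kt
Leg 4: heading=38.0°, groundspeed=33.1 kt

Leg 1: desired track 137.6°; wind correction -39.0° → command heading 98.6°, groundspeed 76.8 kt
Leg 2: desired track 231.0°; wind correction +6.6° → command heading 237.6°, groundspeed 145.4 kt
Leg 3: desired track 319.3°; wind correction +38.8° → command heading 358.1°, groundspeed 61.4 kt
Leg 4: desired track 33.6°; wind correction +4.4° → command heading 38.0°, groundspeed 33.1 kt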